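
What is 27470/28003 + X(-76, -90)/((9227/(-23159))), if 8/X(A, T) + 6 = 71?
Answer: 275295074/409632665 ≈ 0.67205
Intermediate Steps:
X(A, T) = 8/65 (X(A, T) = 8/(-6 + 71) = 8/65)
27470/28003 + X(-76, -90)/((9227/(-23159))) = 27470/28003 + 8/(65*((9227/(-23159)))) = 27470*(1/28003) + 8/(65*((9227*(-1/23159)))) = 670/683 + 8/(65*(-9227/23159)) = 670/683 + (8/65)*(-23159/9227) = 670/683 - 185272/599755 = 275295074/409632665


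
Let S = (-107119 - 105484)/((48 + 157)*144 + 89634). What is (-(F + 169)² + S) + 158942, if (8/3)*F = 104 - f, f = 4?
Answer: 27714735617/238308 ≈ 1.1630e+5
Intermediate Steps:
F = 75/2 (F = 3*(104 - 1*4)/8 = 3*(104 - 4)/8 = (3/8)*100 = 75/2 ≈ 37.500)
S = -212603/119154 (S = -212603/(205*144 + 89634) = -212603/(29520 + 89634) = -212603/119154 ≈ -1.7843)
(-(F + 169)² + S) + 158942 = (-(75/2 + 169)² - 212603/119154) + 158942 = (-(413/2)² - 212603/119154) + 158942 = (-1*170569/4 - 212603/119154) + 158942 = (-170569/4 - 212603/119154) + 158942 = -10162414519/238308 + 158942 = 27714735617/238308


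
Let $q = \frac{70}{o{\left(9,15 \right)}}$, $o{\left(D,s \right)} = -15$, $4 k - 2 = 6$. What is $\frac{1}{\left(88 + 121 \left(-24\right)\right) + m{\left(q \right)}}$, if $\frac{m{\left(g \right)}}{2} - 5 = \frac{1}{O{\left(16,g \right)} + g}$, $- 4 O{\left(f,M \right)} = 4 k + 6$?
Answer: $- \frac{49}{137506} \approx -0.00035635$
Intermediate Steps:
$k = 2$ ($k = \frac{1}{2} + \frac{1}{4} \cdot 6 = \frac{1}{2} + \frac{3}{2} = 2$)
$O{\left(f,M \right)} = - \frac{7}{2}$ ($O{\left(f,M \right)} = - \frac{4 \cdot 2 + 6}{4} = - \frac{8 + 6}{4} = \left(- \frac{1}{4}\right) 14 = - \frac{7}{2}$)
$q = - \frac{14}{3}$ ($q = \frac{70}{-15} = 70 \left(- \frac{1}{15}\right) = - \frac{14}{3} \approx -4.6667$)
$m{\left(g \right)} = 10 + \frac{2}{- \frac{7}{2} + g}$
$\frac{1}{\left(88 + 121 \left(-24\right)\right) + m{\left(q \right)}} = \frac{1}{\left(88 + 121 \left(-24\right)\right) + \frac{2 \left(-33 + 10 \left(- \frac{14}{3}\right)\right)}{-7 + 2 \left(- \frac{14}{3}\right)}} = \frac{1}{\left(88 - 2904\right) + \frac{2 \left(-33 - \frac{140}{3}\right)}{-7 - \frac{28}{3}}} = \frac{1}{-2816 + 2 \frac{1}{- \frac{49}{3}} \left(- \frac{239}{3}\right)} = \frac{1}{-2816 + 2 \left(- \frac{3}{49}\right) \left(- \frac{239}{3}\right)} = \frac{1}{-2816 + \frac{478}{49}} = \frac{1}{- \frac{137506}{49}} = - \frac{49}{137506}$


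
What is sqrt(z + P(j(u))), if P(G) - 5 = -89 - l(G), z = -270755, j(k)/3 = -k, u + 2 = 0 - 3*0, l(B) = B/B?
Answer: 2*I*sqrt(67710) ≈ 520.42*I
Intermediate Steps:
l(B) = 1
u = -2 (u = -2 + (0 - 3*0) = -2 + (0 + 0) = -2 + 0 = -2)
j(k) = -3*k (j(k) = 3*(-k) = -3*k)
P(G) = -85 (P(G) = 5 + (-89 - 1*1) = 5 + (-89 - 1) = 5 - 90 = -85)
sqrt(z + P(j(u))) = sqrt(-270755 - 85) = sqrt(-270840) = 2*I*sqrt(67710)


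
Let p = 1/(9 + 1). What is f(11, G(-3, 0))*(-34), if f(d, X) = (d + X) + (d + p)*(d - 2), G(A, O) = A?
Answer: -18343/5 ≈ -3668.6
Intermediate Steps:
p = ⅒ (p = 1/10 = ⅒ ≈ 0.10000)
f(d, X) = X + d + (-2 + d)*(⅒ + d) (f(d, X) = (d + X) + (d + ⅒)*(d - 2) = (X + d) + (⅒ + d)*(-2 + d) = (X + d) + (-2 + d)*(⅒ + d) = X + d + (-2 + d)*(⅒ + d))
f(11, G(-3, 0))*(-34) = (-⅕ - 3 + 11² - 9/10*11)*(-34) = (-⅕ - 3 + 121 - 99/10)*(-34) = (1079/10)*(-34) = -18343/5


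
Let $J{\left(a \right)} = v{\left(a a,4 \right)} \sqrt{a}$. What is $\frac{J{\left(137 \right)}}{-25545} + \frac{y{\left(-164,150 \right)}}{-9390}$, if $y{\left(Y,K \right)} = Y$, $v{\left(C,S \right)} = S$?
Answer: $\frac{82}{4695} - \frac{4 \sqrt{137}}{25545} \approx 0.015633$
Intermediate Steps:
$J{\left(a \right)} = 4 \sqrt{a}$
$\frac{J{\left(137 \right)}}{-25545} + \frac{y{\left(-164,150 \right)}}{-9390} = \frac{4 \sqrt{137}}{-25545} - \frac{164}{-9390} = 4 \sqrt{137} \left(- \frac{1}{25545}\right) - - \frac{82}{4695} = - \frac{4 \sqrt{137}}{25545} + \frac{82}{4695} = \frac{82}{4695} - \frac{4 \sqrt{137}}{25545}$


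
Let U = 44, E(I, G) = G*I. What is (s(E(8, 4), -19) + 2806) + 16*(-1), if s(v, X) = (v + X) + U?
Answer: 2847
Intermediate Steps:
s(v, X) = 44 + X + v (s(v, X) = (v + X) + 44 = (X + v) + 44 = 44 + X + v)
(s(E(8, 4), -19) + 2806) + 16*(-1) = ((44 - 19 + 4*8) + 2806) + 16*(-1) = ((44 - 19 + 32) + 2806) - 16 = (57 + 2806) - 16 = 2863 - 16 = 2847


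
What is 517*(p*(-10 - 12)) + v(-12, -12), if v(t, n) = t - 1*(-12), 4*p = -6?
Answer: 17061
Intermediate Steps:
p = -3/2 (p = (¼)*(-6) = -3/2 ≈ -1.5000)
v(t, n) = 12 + t (v(t, n) = t + 12 = 12 + t)
517*(p*(-10 - 12)) + v(-12, -12) = 517*(-3*(-10 - 12)/2) + (12 - 12) = 517*(-3/2*(-22)) + 0 = 517*33 + 0 = 17061 + 0 = 17061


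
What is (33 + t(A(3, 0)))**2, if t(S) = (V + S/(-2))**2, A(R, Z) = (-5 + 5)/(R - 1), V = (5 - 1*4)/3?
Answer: 88804/81 ≈ 1096.3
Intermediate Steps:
V = 1/3 (V = (5 - 4)*(1/3) = 1*(1/3) = 1/3 ≈ 0.33333)
A(R, Z) = 0 (A(R, Z) = 0/(-1 + R) = 0)
t(S) = (1/3 - S/2)**2 (t(S) = (1/3 + S/(-2))**2 = (1/3 + S*(-1/2))**2 = (1/3 - S/2)**2)
(33 + t(A(3, 0)))**2 = (33 + (-2 + 3*0)**2/36)**2 = (33 + (-2 + 0)**2/36)**2 = (33 + (1/36)*(-2)**2)**2 = (33 + (1/36)*4)**2 = (33 + 1/9)**2 = (298/9)**2 = 88804/81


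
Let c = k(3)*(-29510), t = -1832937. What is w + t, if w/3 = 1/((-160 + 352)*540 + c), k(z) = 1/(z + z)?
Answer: -543071739036/296285 ≈ -1.8329e+6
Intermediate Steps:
k(z) = 1/(2*z)
c = -14755/3 (c = ((½)/3)*(-29510) = ((½)*(⅓))*(-29510) = (⅙)*(-29510) = -14755/3 ≈ -4918.3)
w = 9/296285 (w = 3/((-160 + 352)*540 - 14755/3) = 3/(192*540 - 14755/3) = 3/(103680 - 14755/3) = 3/(296285/3) = 3*(3/296285) = 9/296285 ≈ 3.0376e-5)
w + t = 9/296285 - 1832937 = -543071739036/296285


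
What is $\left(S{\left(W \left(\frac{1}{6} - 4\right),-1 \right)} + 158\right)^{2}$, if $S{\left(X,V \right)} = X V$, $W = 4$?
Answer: $\frac{270400}{9} \approx 30044.0$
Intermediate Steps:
$S{\left(X,V \right)} = V X$
$\left(S{\left(W \left(\frac{1}{6} - 4\right),-1 \right)} + 158\right)^{2} = \left(- 4 \left(\frac{1}{6} - 4\right) + 158\right)^{2} = \left(- \frac{4 \left(-23\right)}{6} + 158\right)^{2} = \left(\left(-1\right) \left(- \frac{46}{3}\right) + 158\right)^{2} = \left(\frac{46}{3} + 158\right)^{2} = \left(\frac{520}{3}\right)^{2} = \frac{270400}{9}$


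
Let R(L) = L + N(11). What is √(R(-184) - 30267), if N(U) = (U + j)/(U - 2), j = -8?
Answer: 2*I*√68514/3 ≈ 174.5*I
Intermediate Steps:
N(U) = (-8 + U)/(-2 + U) (N(U) = (U - 8)/(U - 2) = (-8 + U)/(-2 + U))
R(L) = ⅓ + L (R(L) = L + (-8 + 11)/(-2 + 11) = L + 3/9 = L + (⅑)*3 = L + ⅓ = ⅓ + L)
√(R(-184) - 30267) = √((⅓ - 184) - 30267) = √(-551/3 - 30267) = √(-91352/3) = 2*I*√68514/3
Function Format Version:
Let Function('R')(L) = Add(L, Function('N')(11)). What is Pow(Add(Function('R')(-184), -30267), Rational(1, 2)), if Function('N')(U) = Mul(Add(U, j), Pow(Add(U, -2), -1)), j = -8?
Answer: Mul(Rational(2, 3), I, Pow(68514, Rational(1, 2))) ≈ Mul(174.50, I)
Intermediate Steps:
Function('N')(U) = Mul(Pow(Add(-2, U), -1), Add(-8, U)) (Function('N')(U) = Mul(Add(U, -8), Pow(Add(U, -2), -1)) = Mul(Add(-8, U), Pow(Add(-2, U), -1)) = Mul(Pow(Add(-2, U), -1), Add(-8, U)))
Function('R')(L) = Add(Rational(1, 3), L) (Function('R')(L) = Add(L, Mul(Pow(Add(-2, 11), -1), Add(-8, 11))) = Add(L, Mul(Pow(9, -1), 3)) = Add(L, Mul(Rational(1, 9), 3)) = Add(L, Rational(1, 3)) = Add(Rational(1, 3), L))
Pow(Add(Function('R')(-184), -30267), Rational(1, 2)) = Pow(Add(Add(Rational(1, 3), -184), -30267), Rational(1, 2)) = Pow(Add(Rational(-551, 3), -30267), Rational(1, 2)) = Pow(Rational(-91352, 3), Rational(1, 2)) = Mul(Rational(2, 3), I, Pow(68514, Rational(1, 2)))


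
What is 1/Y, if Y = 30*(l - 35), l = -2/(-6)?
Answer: -1/1040 ≈ -0.00096154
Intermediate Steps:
l = ⅓ (l = -2*(-⅙) = ⅓ ≈ 0.33333)
Y = -1040 (Y = 30*(⅓ - 35) = 30*(-104/3) = -1040)
1/Y = 1/(-1040) = -1/1040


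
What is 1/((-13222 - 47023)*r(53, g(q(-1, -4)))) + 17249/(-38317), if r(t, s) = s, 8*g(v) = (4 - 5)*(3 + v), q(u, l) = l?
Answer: -1039472541/2308407665 ≈ -0.45030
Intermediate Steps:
g(v) = -3/8 - v/8 (g(v) = ((4 - 5)*(3 + v))/8 = (-(3 + v))/8 = (-3 - v)/8 = -3/8 - v/8)
1/((-13222 - 47023)*r(53, g(q(-1, -4)))) + 17249/(-38317) = 1/((-13222 - 47023)*(-3/8 - ⅛*(-4))) + 17249/(-38317) = 1/((-60245)*(-3/8 + ½)) + 17249*(-1/38317) = -1/(60245*⅛) - 17249/38317 = -1/60245*8 - 17249/38317 = -8/60245 - 17249/38317 = -1039472541/2308407665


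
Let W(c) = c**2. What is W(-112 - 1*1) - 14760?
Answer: -1991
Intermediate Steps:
W(-112 - 1*1) - 14760 = (-112 - 1*1)**2 - 14760 = (-112 - 1)**2 - 14760 = (-113)**2 - 14760 = 12769 - 14760 = -1991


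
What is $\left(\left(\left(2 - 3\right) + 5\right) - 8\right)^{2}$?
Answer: $16$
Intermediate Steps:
$\left(\left(\left(2 - 3\right) + 5\right) - 8\right)^{2} = \left(\left(-1 + 5\right) - 8\right)^{2} = \left(4 - 8\right)^{2} = \left(-4\right)^{2} = 16$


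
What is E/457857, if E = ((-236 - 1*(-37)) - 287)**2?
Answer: 26244/50873 ≈ 0.51587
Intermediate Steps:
E = 236196 (E = ((-236 + 37) - 287)**2 = (-199 - 287)**2 = (-486)**2 = 236196)
E/457857 = 236196/457857 = 236196*(1/457857) = 26244/50873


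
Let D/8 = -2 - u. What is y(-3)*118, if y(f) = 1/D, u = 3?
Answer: -59/20 ≈ -2.9500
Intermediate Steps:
D = -40 (D = 8*(-2 - 1*3) = 8*(-2 - 3) = 8*(-5) = -40)
y(f) = -1/40 (y(f) = 1/(-40) = -1/40)
y(-3)*118 = -1/40*118 = -59/20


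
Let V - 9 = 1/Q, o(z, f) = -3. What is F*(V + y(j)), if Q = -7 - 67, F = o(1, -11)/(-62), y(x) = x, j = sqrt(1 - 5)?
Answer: 1995/4588 + 3*I/31 ≈ 0.43483 + 0.096774*I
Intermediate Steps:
j = 2*I (j = sqrt(-4) = 2*I ≈ 2.0*I)
F = 3/62 (F = -3/(-62) = -3*(-1/62) = 3/62 ≈ 0.048387)
Q = -74
V = 665/74 (V = 9 + 1/(-74) = 9 - 1/74 = 665/74 ≈ 8.9865)
F*(V + y(j)) = 3*(665/74 + 2*I)/62 = 1995/4588 + 3*I/31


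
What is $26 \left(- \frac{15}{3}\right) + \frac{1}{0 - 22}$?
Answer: $- \frac{2861}{22} \approx -130.05$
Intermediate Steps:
$26 \left(- \frac{15}{3}\right) + \frac{1}{0 - 22} = 26 \left(\left(-15\right) \frac{1}{3}\right) + \frac{1}{-22} = 26 \left(-5\right) - \frac{1}{22} = -130 - \frac{1}{22} = - \frac{2861}{22}$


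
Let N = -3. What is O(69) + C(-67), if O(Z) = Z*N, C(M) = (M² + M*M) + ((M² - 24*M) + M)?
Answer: 14801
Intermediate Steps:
C(M) = -23*M + 3*M² (C(M) = (M² + M²) + (M² - 23*M) = 2*M² + (M² - 23*M) = -23*M + 3*M²)
O(Z) = -3*Z (O(Z) = Z*(-3) = -3*Z)
O(69) + C(-67) = -3*69 - 67*(-23 + 3*(-67)) = -207 - 67*(-23 - 201) = -207 - 67*(-224) = -207 + 15008 = 14801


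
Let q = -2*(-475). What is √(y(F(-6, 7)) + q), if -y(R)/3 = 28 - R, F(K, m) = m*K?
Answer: 2*√185 ≈ 27.203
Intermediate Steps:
F(K, m) = K*m
y(R) = -84 + 3*R (y(R) = -3*(28 - R) = -84 + 3*R)
q = 950
√(y(F(-6, 7)) + q) = √((-84 + 3*(-6*7)) + 950) = √((-84 + 3*(-42)) + 950) = √((-84 - 126) + 950) = √(-210 + 950) = √740 = 2*√185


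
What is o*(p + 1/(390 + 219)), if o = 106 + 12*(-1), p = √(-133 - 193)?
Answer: 94/609 + 94*I*√326 ≈ 0.15435 + 1697.2*I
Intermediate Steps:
p = I*√326 (p = √(-326) = I*√326 ≈ 18.055*I)
o = 94 (o = 106 - 12 = 94)
o*(p + 1/(390 + 219)) = 94*(I*√326 + 1/(390 + 219)) = 94*(I*√326 + 1/609) = 94*(1/609 + I*√326) = 94/609 + 94*I*√326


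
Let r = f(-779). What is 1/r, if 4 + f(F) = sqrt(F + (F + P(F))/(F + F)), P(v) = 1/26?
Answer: -162032/32183607 - 2*I*sqrt(319359795833)/32183607 ≈ -0.0050346 - 0.035118*I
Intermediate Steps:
P(v) = 1/26
f(F) = -4 + sqrt(F + (1/26 + F)/(2*F)) (f(F) = -4 + sqrt(F + (F + 1/26)/(F + F)) = -4 + sqrt(F + (1/26 + F)/((2*F))) = -4 + sqrt(F + (1/26 + F)*(1/(2*F))) = -4 + sqrt(F + (1/26 + F)/(2*F)))
r = -4 + I*sqrt(319359795833)/20254 (r = -4 + sqrt(338 + 13/(-779) + 676*(-779))/26 = -4 + sqrt(338 + 13*(-1/779) - 526604)/26 = -4 + sqrt(338 - 13/779 - 526604)/26 = -4 + sqrt(-409961227/779)/26 = -4 + (I*sqrt(319359795833)/779)/26 = -4 + I*sqrt(319359795833)/20254 ≈ -4.0 + 27.902*I)
1/r = 1/(-4 + I*sqrt(319359795833)/20254)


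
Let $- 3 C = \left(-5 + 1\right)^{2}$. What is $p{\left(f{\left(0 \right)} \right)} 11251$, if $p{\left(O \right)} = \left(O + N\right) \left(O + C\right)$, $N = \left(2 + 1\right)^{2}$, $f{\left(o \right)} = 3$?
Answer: $-315028$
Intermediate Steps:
$C = - \frac{16}{3}$ ($C = - \frac{\left(-5 + 1\right)^{2}}{3} = - \frac{\left(-4\right)^{2}}{3} = \left(- \frac{1}{3}\right) 16 = - \frac{16}{3} \approx -5.3333$)
$N = 9$ ($N = 3^{2} = 9$)
$p{\left(O \right)} = \left(9 + O\right) \left(- \frac{16}{3} + O\right)$ ($p{\left(O \right)} = \left(O + 9\right) \left(O - \frac{16}{3}\right) = \left(9 + O\right) \left(- \frac{16}{3} + O\right)$)
$p{\left(f{\left(0 \right)} \right)} 11251 = \left(-48 + 3^{2} + \frac{11}{3} \cdot 3\right) 11251 = \left(-48 + 9 + 11\right) 11251 = \left(-28\right) 11251 = -315028$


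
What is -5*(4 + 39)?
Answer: -215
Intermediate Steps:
-5*(4 + 39) = -5*43 = -215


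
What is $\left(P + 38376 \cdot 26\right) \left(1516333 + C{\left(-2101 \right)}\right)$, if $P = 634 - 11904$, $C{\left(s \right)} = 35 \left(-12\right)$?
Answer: $1495457269978$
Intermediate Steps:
$C{\left(s \right)} = -420$
$P = -11270$ ($P = 634 - 11904 = -11270$)
$\left(P + 38376 \cdot 26\right) \left(1516333 + C{\left(-2101 \right)}\right) = \left(-11270 + 38376 \cdot 26\right) \left(1516333 - 420\right) = \left(-11270 + 997776\right) 1515913 = 986506 \cdot 1515913 = 1495457269978$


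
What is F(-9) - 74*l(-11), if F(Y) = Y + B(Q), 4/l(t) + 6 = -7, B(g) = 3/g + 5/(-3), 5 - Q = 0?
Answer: 2477/195 ≈ 12.703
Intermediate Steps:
Q = 5 (Q = 5 - 1*0 = 5 + 0 = 5)
B(g) = -5/3 + 3/g (B(g) = 3/g + 5*(-1/3) = 3/g - 5/3 = -5/3 + 3/g)
l(t) = -4/13 (l(t) = 4/(-6 - 7) = 4/(-13) = 4*(-1/13) = -4/13)
F(Y) = -16/15 + Y (F(Y) = Y + (-5/3 + 3/5) = Y - 16/15 = -16/15 + Y)
F(-9) - 74*l(-11) = (-16/15 - 9) - 74*(-4/13) = -151/15 + 296/13 = 2477/195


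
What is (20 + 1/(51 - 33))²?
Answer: 130321/324 ≈ 402.23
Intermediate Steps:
(20 + 1/(51 - 33))² = (20 + 1/18)² = (361/18)² = 130321/324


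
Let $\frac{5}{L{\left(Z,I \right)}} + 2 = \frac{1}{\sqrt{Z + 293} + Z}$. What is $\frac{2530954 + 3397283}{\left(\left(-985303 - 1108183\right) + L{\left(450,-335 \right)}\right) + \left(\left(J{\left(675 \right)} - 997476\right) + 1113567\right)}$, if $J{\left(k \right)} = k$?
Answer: $- \frac{53920340074416888}{17979299677669819} - \frac{846891 \sqrt{743}}{89896498388349095} \approx -2.999$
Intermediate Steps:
$L{\left(Z,I \right)} = \frac{5}{-2 + \frac{1}{Z + \sqrt{293 + Z}}}$ ($L{\left(Z,I \right)} = \frac{5}{-2 + \frac{1}{\sqrt{Z + 293} + Z}} = \frac{5}{-2 + \frac{1}{\sqrt{293 + Z} + Z}} = \frac{5}{-2 + \frac{1}{Z + \sqrt{293 + Z}}}$)
$\frac{2530954 + 3397283}{\left(\left(-985303 - 1108183\right) + L{\left(450,-335 \right)}\right) + \left(\left(J{\left(675 \right)} - 997476\right) + 1113567\right)} = \frac{2530954 + 3397283}{\left(\left(-985303 - 1108183\right) + \frac{5 \left(\left(-1\right) 450 - \sqrt{293 + 450}\right)}{-1 + 2 \cdot 450 + 2 \sqrt{293 + 450}}\right) + \left(\left(675 - 997476\right) + 1113567\right)} = \frac{5928237}{\left(-2093486 + \frac{5 \left(-450 - \sqrt{743}\right)}{-1 + 900 + 2 \sqrt{743}}\right) + \left(\left(675 - 997476\right) + 1113567\right)} = \frac{5928237}{\left(-2093486 + \frac{5 \left(-450 - \sqrt{743}\right)}{899 + 2 \sqrt{743}}\right) + \left(-996801 + 1113567\right)} = \frac{5928237}{\left(-2093486 + \frac{5 \left(-450 - \sqrt{743}\right)}{899 + 2 \sqrt{743}}\right) + 116766} = \frac{5928237}{-1976720 + \frac{5 \left(-450 - \sqrt{743}\right)}{899 + 2 \sqrt{743}}}$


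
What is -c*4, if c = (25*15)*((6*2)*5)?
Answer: -90000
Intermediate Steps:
c = 22500 (c = 375*(12*5) = 375*60 = 22500)
-c*4 = -22500*4 = -1*90000 = -90000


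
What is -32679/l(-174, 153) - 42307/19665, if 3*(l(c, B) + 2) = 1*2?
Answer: 1927728377/78660 ≈ 24507.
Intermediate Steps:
l(c, B) = -4/3 (l(c, B) = -2 + (1*2)/3 = -2 + (⅓)*2 = -2 + ⅔ = -4/3)
-32679/l(-174, 153) - 42307/19665 = -32679/(-4/3) - 42307/19665 = -32679*(-¾) - 42307*1/19665 = 98037/4 - 42307/19665 = 1927728377/78660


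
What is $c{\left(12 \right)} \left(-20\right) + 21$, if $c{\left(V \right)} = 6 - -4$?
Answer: $-179$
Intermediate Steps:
$c{\left(V \right)} = 10$ ($c{\left(V \right)} = 6 + 4 = 10$)
$c{\left(12 \right)} \left(-20\right) + 21 = 10 \left(-20\right) + 21 = -200 + 21 = -179$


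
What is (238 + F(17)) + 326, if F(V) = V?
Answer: 581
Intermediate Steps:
(238 + F(17)) + 326 = (238 + 17) + 326 = 255 + 326 = 581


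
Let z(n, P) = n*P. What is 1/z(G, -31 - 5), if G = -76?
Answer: 1/2736 ≈ 0.00036550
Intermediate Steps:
z(n, P) = P*n
1/z(G, -31 - 5) = 1/((-31 - 5)*(-76)) = 1/(-36*(-76)) = 1/2736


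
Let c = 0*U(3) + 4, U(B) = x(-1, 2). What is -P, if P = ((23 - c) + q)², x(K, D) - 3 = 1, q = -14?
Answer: -25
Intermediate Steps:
x(K, D) = 4 (x(K, D) = 3 + 1 = 4)
U(B) = 4
c = 4 (c = 0*4 + 4 = 0 + 4 = 4)
P = 25 (P = ((23 - 1*4) - 14)² = ((23 - 4) - 14)² = (19 - 14)² = 5² = 25)
-P = -1*25 = -25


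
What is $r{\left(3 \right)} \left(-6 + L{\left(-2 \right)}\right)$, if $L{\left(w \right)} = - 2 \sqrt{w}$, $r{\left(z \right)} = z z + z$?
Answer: $-72 - 24 i \sqrt{2} \approx -72.0 - 33.941 i$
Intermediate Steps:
$r{\left(z \right)} = z + z^{2}$ ($r{\left(z \right)} = z^{2} + z = z + z^{2}$)
$r{\left(3 \right)} \left(-6 + L{\left(-2 \right)}\right) = 3 \left(1 + 3\right) \left(-6 - 2 \sqrt{-2}\right) = 3 \cdot 4 \left(-6 - 2 i \sqrt{2}\right) = 12 \left(-6 - 2 i \sqrt{2}\right) = -72 - 24 i \sqrt{2}$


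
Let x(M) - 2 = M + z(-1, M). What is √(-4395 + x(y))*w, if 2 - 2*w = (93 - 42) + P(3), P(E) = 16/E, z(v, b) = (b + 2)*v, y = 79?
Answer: -163*I*√4395/6 ≈ -1801.0*I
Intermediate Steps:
z(v, b) = v*(2 + b) (z(v, b) = (2 + b)*v = v*(2 + b))
x(M) = 0 (x(M) = 2 + (M - (2 + M)) = 2 + (M + (-2 - M)) = 2 - 2 = 0)
w = -163/6 (w = 1 - ((93 - 42) + 16/3)/2 = 1 - (51 + 16*(⅓))/2 = 1 - (51 + 16/3)/2 = 1 - ½*169/3 = 1 - 169/6 = -163/6 ≈ -27.167)
√(-4395 + x(y))*w = √(-4395 + 0)*(-163/6) = √(-4395)*(-163/6) = (I*√4395)*(-163/6) = -163*I*√4395/6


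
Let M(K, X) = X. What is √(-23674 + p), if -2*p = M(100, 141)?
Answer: 13*I*√562/2 ≈ 154.09*I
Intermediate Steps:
p = -141/2 (p = -½*141 = -141/2 ≈ -70.500)
√(-23674 + p) = √(-23674 - 141/2) = √(-47489/2) = 13*I*√562/2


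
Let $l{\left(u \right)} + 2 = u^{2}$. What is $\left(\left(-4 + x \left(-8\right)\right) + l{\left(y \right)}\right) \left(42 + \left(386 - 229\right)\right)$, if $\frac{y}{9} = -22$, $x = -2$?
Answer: $7803586$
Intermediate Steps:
$y = -198$ ($y = 9 \left(-22\right) = -198$)
$l{\left(u \right)} = -2 + u^{2}$
$\left(\left(-4 + x \left(-8\right)\right) + l{\left(y \right)}\right) \left(42 + \left(386 - 229\right)\right) = \left(\left(-4 - -16\right) - \left(2 - \left(-198\right)^{2}\right)\right) \left(42 + \left(386 - 229\right)\right) = \left(\left(-4 + 16\right) + \left(-2 + 39204\right)\right) \left(42 + 157\right) = \left(12 + 39202\right) 199 = 39214 \cdot 199 = 7803586$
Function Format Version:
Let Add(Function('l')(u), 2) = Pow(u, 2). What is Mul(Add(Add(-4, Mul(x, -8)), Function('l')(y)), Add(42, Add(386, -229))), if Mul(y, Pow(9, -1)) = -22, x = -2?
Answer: 7803586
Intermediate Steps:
y = -198 (y = Mul(9, -22) = -198)
Function('l')(u) = Add(-2, Pow(u, 2))
Mul(Add(Add(-4, Mul(x, -8)), Function('l')(y)), Add(42, Add(386, -229))) = Mul(Add(Add(-4, Mul(-2, -8)), Add(-2, Pow(-198, 2))), Add(42, Add(386, -229))) = Mul(Add(Add(-4, 16), Add(-2, 39204)), Add(42, 157)) = Mul(Add(12, 39202), 199) = Mul(39214, 199) = 7803586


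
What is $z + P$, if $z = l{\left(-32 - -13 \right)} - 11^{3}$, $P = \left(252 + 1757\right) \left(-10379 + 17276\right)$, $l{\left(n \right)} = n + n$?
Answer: $13854704$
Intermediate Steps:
$l{\left(n \right)} = 2 n$
$P = 13856073$ ($P = 2009 \cdot 6897 = 13856073$)
$z = -1369$ ($z = 2 \left(-32 - -13\right) - 11^{3} = 2 \left(-32 + 13\right) - 1331 = 2 \left(-19\right) - 1331 = -38 - 1331 = -1369$)
$z + P = -1369 + 13856073 = 13854704$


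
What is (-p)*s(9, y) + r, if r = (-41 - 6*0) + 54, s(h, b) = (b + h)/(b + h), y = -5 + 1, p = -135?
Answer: 148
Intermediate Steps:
y = -4
s(h, b) = 1
r = 13 (r = (-41 + 0) + 54 = -41 + 54 = 13)
(-p)*s(9, y) + r = -1*(-135)*1 + 13 = 135*1 + 13 = 135 + 13 = 148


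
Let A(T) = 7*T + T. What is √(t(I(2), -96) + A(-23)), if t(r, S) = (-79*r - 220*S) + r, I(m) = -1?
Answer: √21014 ≈ 144.96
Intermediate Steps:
A(T) = 8*T
t(r, S) = -220*S - 78*r (t(r, S) = (-220*S - 79*r) + r = -220*S - 78*r)
√(t(I(2), -96) + A(-23)) = √((-220*(-96) - 78*(-1)) + 8*(-23)) = √((21120 + 78) - 184) = √(21198 - 184) = √21014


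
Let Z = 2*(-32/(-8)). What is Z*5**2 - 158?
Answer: 42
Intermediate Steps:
Z = 8 (Z = 2*(-32*(-1/8)) = 2*4 = 8)
Z*5**2 - 158 = 8*5**2 - 158 = 8*25 - 158 = 200 - 158 = 42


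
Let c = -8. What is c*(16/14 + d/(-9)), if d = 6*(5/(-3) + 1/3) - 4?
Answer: -416/21 ≈ -19.810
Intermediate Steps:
d = -12 (d = 6*(5*(-⅓) + 1*(⅓)) - 4 = 6*(-5/3 + ⅓) - 4 = 6*(-4/3) - 4 = -8 - 4 = -12)
c*(16/14 + d/(-9)) = -8*(16/14 - 12/(-9)) = -8*(16*(1/14) - 12*(-⅑)) = -8*(8/7 + 4/3) = -8*52/21 = -416/21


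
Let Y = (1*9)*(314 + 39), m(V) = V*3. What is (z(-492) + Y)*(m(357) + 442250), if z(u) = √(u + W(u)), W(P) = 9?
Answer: 1408430817 + 443321*I*√483 ≈ 1.4084e+9 + 9.743e+6*I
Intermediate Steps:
m(V) = 3*V
z(u) = √(9 + u) (z(u) = √(u + 9) = √(9 + u))
Y = 3177 (Y = 9*353 = 3177)
(z(-492) + Y)*(m(357) + 442250) = (√(9 - 492) + 3177)*(3*357 + 442250) = (√(-483) + 3177)*(1071 + 442250) = (I*√483 + 3177)*443321 = (3177 + I*√483)*443321 = 1408430817 + 443321*I*√483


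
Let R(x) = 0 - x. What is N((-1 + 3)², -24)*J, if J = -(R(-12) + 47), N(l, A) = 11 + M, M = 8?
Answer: -1121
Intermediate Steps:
R(x) = -x
N(l, A) = 19 (N(l, A) = 11 + 8 = 19)
J = -59 (J = -(-1*(-12) + 47) = -(12 + 47) = -1*59 = -59)
N((-1 + 3)², -24)*J = 19*(-59) = -1121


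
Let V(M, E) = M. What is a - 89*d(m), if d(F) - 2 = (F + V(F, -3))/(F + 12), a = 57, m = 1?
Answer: -1751/13 ≈ -134.69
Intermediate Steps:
d(F) = 2 + 2*F/(12 + F) (d(F) = 2 + (F + F)/(F + 12) = 2 + (2*F)/(12 + F) = 2 + 2*F/(12 + F))
a - 89*d(m) = 57 - 356*(6 + 1)/(12 + 1) = 57 - 356*7/13 = 57 - 89*28/13 = 57 - 2492/13 = -1751/13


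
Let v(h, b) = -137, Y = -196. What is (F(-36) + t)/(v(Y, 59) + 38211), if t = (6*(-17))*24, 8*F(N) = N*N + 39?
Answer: -18249/304592 ≈ -0.059913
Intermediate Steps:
F(N) = 39/8 + N**2/8 (F(N) = (N*N + 39)/8 = (N**2 + 39)/8 = (39 + N**2)/8 = 39/8 + N**2/8)
t = -2448 (t = -102*24 = -2448)
(F(-36) + t)/(v(Y, 59) + 38211) = ((39/8 + (1/8)*(-36)**2) - 2448)/(-137 + 38211) = ((39/8 + (1/8)*1296) - 2448)/38074 = ((39/8 + 162) - 2448)*(1/38074) = (1335/8 - 2448)*(1/38074) = -18249/8*1/38074 = -18249/304592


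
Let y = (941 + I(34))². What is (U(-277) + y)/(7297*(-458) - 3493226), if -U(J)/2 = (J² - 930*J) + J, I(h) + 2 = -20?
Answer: -176437/6835252 ≈ -0.025813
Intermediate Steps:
I(h) = -22 (I(h) = -2 - 20 = -22)
U(J) = -2*J² + 1858*J (U(J) = -2*((J² - 930*J) + J) = -2*(J² - 929*J) = -2*J² + 1858*J)
y = 844561 (y = (941 - 22)² = 919² = 844561)
(U(-277) + y)/(7297*(-458) - 3493226) = (2*(-277)*(929 - 1*(-277)) + 844561)/(7297*(-458) - 3493226) = (2*(-277)*(929 + 277) + 844561)/(-3342026 - 3493226) = (2*(-277)*1206 + 844561)/(-6835252) = (-668124 + 844561)*(-1/6835252) = 176437*(-1/6835252) = -176437/6835252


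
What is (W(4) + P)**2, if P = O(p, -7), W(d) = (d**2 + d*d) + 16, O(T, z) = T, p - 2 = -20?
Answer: 900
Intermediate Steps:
p = -18 (p = 2 - 20 = -18)
W(d) = 16 + 2*d**2 (W(d) = (d**2 + d**2) + 16 = 2*d**2 + 16 = 16 + 2*d**2)
P = -18
(W(4) + P)**2 = ((16 + 2*4**2) - 18)**2 = ((16 + 2*16) - 18)**2 = ((16 + 32) - 18)**2 = (48 - 18)**2 = 30**2 = 900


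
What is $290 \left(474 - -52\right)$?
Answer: $152540$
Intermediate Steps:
$290 \left(474 - -52\right) = 290 \left(474 + 52\right) = 290 \cdot 526 = 152540$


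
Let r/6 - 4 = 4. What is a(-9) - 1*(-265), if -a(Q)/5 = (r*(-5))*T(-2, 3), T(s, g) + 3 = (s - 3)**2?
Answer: 26665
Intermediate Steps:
r = 48 (r = 24 + 6*4 = 24 + 24 = 48)
T(s, g) = -3 + (-3 + s)**2 (T(s, g) = -3 + (s - 3)**2 = -3 + (-3 + s)**2)
a(Q) = 26400 (a(Q) = -5*48*(-5)*(-3 + (-3 - 2)**2) = -(-1200)*(-3 + (-5)**2) = -(-1200)*(-3 + 25) = -(-1200)*22 = -5*(-5280) = 26400)
a(-9) - 1*(-265) = 26400 - 1*(-265) = 26400 + 265 = 26665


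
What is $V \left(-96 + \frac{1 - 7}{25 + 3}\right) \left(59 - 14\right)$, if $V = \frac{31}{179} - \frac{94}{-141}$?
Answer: $- \frac{9112455}{2506} \approx -3636.3$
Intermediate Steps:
$V = \frac{451}{537}$ ($V = 31 \cdot \frac{1}{179} - - \frac{2}{3} = \frac{31}{179} + \frac{2}{3} = \frac{451}{537} \approx 0.83985$)
$V \left(-96 + \frac{1 - 7}{25 + 3}\right) \left(59 - 14\right) = \frac{451 \left(-96 + \frac{1 - 7}{25 + 3}\right) \left(59 - 14\right)}{537} = \frac{451 \left(-96 - \frac{6}{28}\right) 45}{537} = \frac{451 \left(-96 - \frac{3}{14}\right) 45}{537} = \frac{451 \left(\left(- \frac{1347}{14}\right) 45\right)}{537} = \frac{451}{537} \left(- \frac{60615}{14}\right) = - \frac{9112455}{2506}$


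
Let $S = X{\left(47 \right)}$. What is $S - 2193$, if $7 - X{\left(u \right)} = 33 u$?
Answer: $-3737$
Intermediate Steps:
$X{\left(u \right)} = 7 - 33 u$
$S = -1544$ ($S = 7 - 1551 = -1544$)
$S - 2193 = -1544 - 2193 = -3737$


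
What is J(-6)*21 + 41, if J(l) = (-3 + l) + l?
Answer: -274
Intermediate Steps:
J(l) = -3 + 2*l
J(-6)*21 + 41 = (-3 + 2*(-6))*21 + 41 = (-3 - 12)*21 + 41 = -15*21 + 41 = -315 + 41 = -274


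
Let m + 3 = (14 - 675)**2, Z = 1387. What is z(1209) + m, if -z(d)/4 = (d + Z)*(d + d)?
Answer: -24671594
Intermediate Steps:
z(d) = -8*d*(1387 + d) (z(d) = -4*(d + 1387)*(d + d) = -4*(1387 + d)*2*d = -8*d*(1387 + d))
m = 436918 (m = -3 + (14 - 675)**2 = -3 + (-661)**2 = -3 + 436921 = 436918)
z(1209) + m = -8*1209*(1387 + 1209) + 436918 = -8*1209*2596 + 436918 = -25108512 + 436918 = -24671594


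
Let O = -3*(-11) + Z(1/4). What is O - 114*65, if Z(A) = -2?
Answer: -7379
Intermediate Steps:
O = 31 (O = -3*(-11) - 2 = 33 - 2 = 31)
O - 114*65 = 31 - 114*65 = 31 - 7410 = -7379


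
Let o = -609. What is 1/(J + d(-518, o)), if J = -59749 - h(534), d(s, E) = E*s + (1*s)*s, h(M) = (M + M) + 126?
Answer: 1/522843 ≈ 1.9126e-6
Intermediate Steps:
h(M) = 126 + 2*M (h(M) = 2*M + 126 = 126 + 2*M)
d(s, E) = s² + E*s (d(s, E) = E*s + s*s = E*s + s² = s² + E*s)
J = -60943 (J = -59749 - (126 + 2*534) = -59749 - (126 + 1068) = -59749 - 1*1194 = -59749 - 1194 = -60943)
1/(J + d(-518, o)) = 1/(-60943 - 518*(-609 - 518)) = 1/(-60943 - 518*(-1127)) = 1/(-60943 + 583786) = 1/522843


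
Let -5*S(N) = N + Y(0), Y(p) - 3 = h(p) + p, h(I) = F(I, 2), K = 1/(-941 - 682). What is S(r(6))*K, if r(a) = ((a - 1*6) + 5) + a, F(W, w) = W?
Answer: 14/8115 ≈ 0.0017252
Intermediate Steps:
r(a) = -1 + 2*a (r(a) = ((a - 6) + 5) + a = ((-6 + a) + 5) + a = (-1 + a) + a = -1 + 2*a)
K = -1/1623 (K = 1/(-1623) = -1/1623 ≈ -0.00061614)
h(I) = I
Y(p) = 3 + 2*p (Y(p) = 3 + (p + p) = 3 + 2*p)
S(N) = -3/5 - N/5 (S(N) = -(N + (3 + 2*0))/5 = -(N + (3 + 0))/5 = -(N + 3)/5 = -(3 + N)/5 = -3/5 - N/5)
S(r(6))*K = (-3/5 - (-1 + 2*6)/5)*(-1/1623) = (-3/5 - (-1 + 12)/5)*(-1/1623) = (-3/5 - 1/5*11)*(-1/1623) = (-3/5 - 11/5)*(-1/1623) = -14/5*(-1/1623) = 14/8115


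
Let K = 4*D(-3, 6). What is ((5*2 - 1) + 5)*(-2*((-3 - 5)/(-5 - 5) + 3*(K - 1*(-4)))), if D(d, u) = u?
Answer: -11872/5 ≈ -2374.4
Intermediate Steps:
K = 24 (K = 4*6 = 24)
((5*2 - 1) + 5)*(-2*((-3 - 5)/(-5 - 5) + 3*(K - 1*(-4)))) = ((5*2 - 1) + 5)*(-2*((-3 - 5)/(-5 - 5) + 3*(24 - 1*(-4)))) = ((10 - 1) + 5)*(-2*(-8/(-10) + 3*(24 + 4))) = (9 + 5)*(-2*(-8*(-1/10) + 3*28)) = 14*(-2*(4/5 + 84)) = 14*(-2*424/5) = 14*(-848/5) = -11872/5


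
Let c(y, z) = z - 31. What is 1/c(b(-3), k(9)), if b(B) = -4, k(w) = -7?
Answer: -1/38 ≈ -0.026316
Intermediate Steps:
c(y, z) = -31 + z
1/c(b(-3), k(9)) = 1/(-31 - 7) = 1/(-38) = -1/38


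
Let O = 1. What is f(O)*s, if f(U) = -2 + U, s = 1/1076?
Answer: -1/1076 ≈ -0.00092937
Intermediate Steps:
s = 1/1076 ≈ 0.00092937
f(O)*s = (-2 + 1)*(1/1076) = -1*1/1076 = -1/1076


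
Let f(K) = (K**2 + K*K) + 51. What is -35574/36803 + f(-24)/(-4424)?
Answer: -201653385/162816472 ≈ -1.2385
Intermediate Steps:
f(K) = 51 + 2*K**2 (f(K) = (K**2 + K**2) + 51 = 2*K**2 + 51 = 51 + 2*K**2)
-35574/36803 + f(-24)/(-4424) = -35574/36803 + (51 + 2*(-24)**2)/(-4424) = -35574*1/36803 + (51 + 2*576)*(-1/4424) = -35574/36803 + (51 + 1152)*(-1/4424) = -35574/36803 + 1203*(-1/4424) = -35574/36803 - 1203/4424 = -201653385/162816472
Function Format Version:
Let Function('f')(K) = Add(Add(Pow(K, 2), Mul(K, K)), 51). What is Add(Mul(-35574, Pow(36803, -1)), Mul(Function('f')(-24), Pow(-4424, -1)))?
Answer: Rational(-201653385, 162816472) ≈ -1.2385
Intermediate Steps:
Function('f')(K) = Add(51, Mul(2, Pow(K, 2))) (Function('f')(K) = Add(Add(Pow(K, 2), Pow(K, 2)), 51) = Add(Mul(2, Pow(K, 2)), 51) = Add(51, Mul(2, Pow(K, 2))))
Add(Mul(-35574, Pow(36803, -1)), Mul(Function('f')(-24), Pow(-4424, -1))) = Add(Mul(-35574, Pow(36803, -1)), Mul(Add(51, Mul(2, Pow(-24, 2))), Pow(-4424, -1))) = Add(Mul(-35574, Rational(1, 36803)), Mul(Add(51, Mul(2, 576)), Rational(-1, 4424))) = Add(Rational(-35574, 36803), Mul(Add(51, 1152), Rational(-1, 4424))) = Add(Rational(-35574, 36803), Mul(1203, Rational(-1, 4424))) = Add(Rational(-35574, 36803), Rational(-1203, 4424)) = Rational(-201653385, 162816472)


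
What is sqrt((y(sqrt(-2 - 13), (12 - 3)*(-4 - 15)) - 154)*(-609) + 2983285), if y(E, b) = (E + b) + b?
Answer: sqrt(3285349 - 609*I*sqrt(15)) ≈ 1812.6 - 0.651*I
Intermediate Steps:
y(E, b) = E + 2*b
sqrt((y(sqrt(-2 - 13), (12 - 3)*(-4 - 15)) - 154)*(-609) + 2983285) = sqrt(((sqrt(-2 - 13) + 2*((12 - 3)*(-4 - 15))) - 154)*(-609) + 2983285) = sqrt(((sqrt(-15) + 2*(9*(-19))) - 154)*(-609) + 2983285) = sqrt(((I*sqrt(15) + 2*(-171)) - 154)*(-609) + 2983285) = sqrt(((I*sqrt(15) - 342) - 154)*(-609) + 2983285) = sqrt(((-342 + I*sqrt(15)) - 154)*(-609) + 2983285) = sqrt((-496 + I*sqrt(15))*(-609) + 2983285) = sqrt((302064 - 609*I*sqrt(15)) + 2983285) = sqrt(3285349 - 609*I*sqrt(15))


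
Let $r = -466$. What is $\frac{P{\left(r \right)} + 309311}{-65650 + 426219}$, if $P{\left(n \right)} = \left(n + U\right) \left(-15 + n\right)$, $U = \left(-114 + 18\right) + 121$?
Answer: $\frac{521432}{360569} \approx 1.4461$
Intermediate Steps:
$U = 25$ ($U = -96 + 121 = 25$)
$P{\left(n \right)} = \left(-15 + n\right) \left(25 + n\right)$ ($P{\left(n \right)} = \left(n + 25\right) \left(-15 + n\right) = \left(25 + n\right) \left(-15 + n\right) = \left(-15 + n\right) \left(25 + n\right)$)
$\frac{P{\left(r \right)} + 309311}{-65650 + 426219} = \frac{\left(-375 + \left(-466\right)^{2} + 10 \left(-466\right)\right) + 309311}{-65650 + 426219} = \frac{\left(-375 + 217156 - 4660\right) + 309311}{360569} = \left(212121 + 309311\right) \frac{1}{360569} = 521432 \cdot \frac{1}{360569} = \frac{521432}{360569}$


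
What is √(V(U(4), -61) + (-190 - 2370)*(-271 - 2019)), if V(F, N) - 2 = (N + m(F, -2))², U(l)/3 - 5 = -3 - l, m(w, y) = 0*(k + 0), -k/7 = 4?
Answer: √5866123 ≈ 2422.0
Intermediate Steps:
k = -28 (k = -7*4 = -28)
m(w, y) = 0 (m(w, y) = 0*(-28 + 0) = 0*(-28) = 0)
U(l) = 6 - 3*l (U(l) = 15 + 3*(-3 - l) = 15 + (-9 - 3*l) = 6 - 3*l)
V(F, N) = 2 + N² (V(F, N) = 2 + (N + 0)² = 2 + N²)
√(V(U(4), -61) + (-190 - 2370)*(-271 - 2019)) = √((2 + (-61)²) + (-190 - 2370)*(-271 - 2019)) = √((2 + 3721) - 2560*(-2290)) = √(3723 + 5862400) = √5866123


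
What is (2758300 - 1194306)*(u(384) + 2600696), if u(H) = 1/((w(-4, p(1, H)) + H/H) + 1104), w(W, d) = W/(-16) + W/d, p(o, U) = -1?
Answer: 18047377440255064/4437 ≈ 4.0675e+12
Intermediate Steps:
w(W, d) = -W/16 + W/d (w(W, d) = W*(-1/16) + W/d = -W/16 + W/d)
u(H) = 4/4437 (u(H) = 1/(((-1/16*(-4) - 4/(-1)) + H/H) + 1104) = 1/(((¼ - 4*(-1)) + 1) + 1104) = 1/(((¼ + 4) + 1) + 1104) = 1/((17/4 + 1) + 1104) = 1/(21/4 + 1104) = 1/(4437/4) = 4/4437)
(2758300 - 1194306)*(u(384) + 2600696) = (2758300 - 1194306)*(4/4437 + 2600696) = 1563994*(11539288156/4437) = 18047377440255064/4437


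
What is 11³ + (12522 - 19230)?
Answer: -5377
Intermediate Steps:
11³ + (12522 - 19230) = 1331 - 6708 = -5377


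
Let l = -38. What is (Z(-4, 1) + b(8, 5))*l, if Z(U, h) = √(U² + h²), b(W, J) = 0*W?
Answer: -38*√17 ≈ -156.68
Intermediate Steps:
b(W, J) = 0
(Z(-4, 1) + b(8, 5))*l = (√((-4)² + 1²) + 0)*(-38) = (√(16 + 1) + 0)*(-38) = (√17 + 0)*(-38) = √17*(-38) = -38*√17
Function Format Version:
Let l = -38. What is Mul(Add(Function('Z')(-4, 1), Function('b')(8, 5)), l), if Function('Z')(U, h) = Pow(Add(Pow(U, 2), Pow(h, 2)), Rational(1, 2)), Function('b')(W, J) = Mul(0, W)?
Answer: Mul(-38, Pow(17, Rational(1, 2))) ≈ -156.68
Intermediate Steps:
Function('b')(W, J) = 0
Mul(Add(Function('Z')(-4, 1), Function('b')(8, 5)), l) = Mul(Add(Pow(Add(Pow(-4, 2), Pow(1, 2)), Rational(1, 2)), 0), -38) = Mul(Add(Pow(Add(16, 1), Rational(1, 2)), 0), -38) = Mul(Add(Pow(17, Rational(1, 2)), 0), -38) = Mul(Pow(17, Rational(1, 2)), -38) = Mul(-38, Pow(17, Rational(1, 2)))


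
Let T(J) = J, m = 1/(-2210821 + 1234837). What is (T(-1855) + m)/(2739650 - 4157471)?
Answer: 1810450321/1383770610864 ≈ 0.0013083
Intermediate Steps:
m = -1/975984 (m = 1/(-975984) = -1/975984 ≈ -1.0246e-6)
(T(-1855) + m)/(2739650 - 4157471) = (-1855 - 1/975984)/(2739650 - 4157471) = -1810450321/975984/(-1417821) = -1810450321/975984*(-1/1417821) = 1810450321/1383770610864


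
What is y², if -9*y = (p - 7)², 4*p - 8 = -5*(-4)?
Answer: 0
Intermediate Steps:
p = 7 (p = 2 + (-5*(-4))/4 = 2 + (¼)*20 = 2 + 5 = 7)
y = 0 (y = -(7 - 7)²/9 = -⅑*0² = -⅑*0 = 0)
y² = 0² = 0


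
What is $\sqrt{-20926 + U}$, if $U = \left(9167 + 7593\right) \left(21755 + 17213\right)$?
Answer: $\sqrt{653082754} \approx 25555.0$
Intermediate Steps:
$U = 653103680$ ($U = 16760 \cdot 38968 = 653103680$)
$\sqrt{-20926 + U} = \sqrt{-20926 + 653103680} = \sqrt{653082754}$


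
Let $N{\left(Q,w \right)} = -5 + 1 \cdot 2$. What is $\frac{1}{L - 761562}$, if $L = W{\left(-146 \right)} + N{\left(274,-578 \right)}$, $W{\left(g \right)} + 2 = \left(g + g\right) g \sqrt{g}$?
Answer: $- \frac{761567}{845337459393} - \frac{42632 i \sqrt{146}}{845337459393} \approx -9.009 \cdot 10^{-7} - 6.0937 \cdot 10^{-7} i$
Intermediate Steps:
$N{\left(Q,w \right)} = -3$ ($N{\left(Q,w \right)} = -5 + 2 = -3$)
$W{\left(g \right)} = -2 + 2 g^{\frac{5}{2}}$ ($W{\left(g \right)} = -2 + \left(g + g\right) g \sqrt{g} = -2 + 2 g g^{\frac{3}{2}} = -2 + 2 g^{\frac{5}{2}}$)
$L = -5 + 42632 i \sqrt{146}$ ($L = \left(-2 + 2 \left(-146\right)^{\frac{5}{2}}\right) - 3 = \left(-2 + 2 \cdot 21316 i \sqrt{146}\right) - 3 = \left(-2 + 42632 i \sqrt{146}\right) - 3 = -5 + 42632 i \sqrt{146} \approx -5.0 + 5.1512 \cdot 10^{5} i$)
$\frac{1}{L - 761562} = \frac{1}{\left(-5 + 42632 i \sqrt{146}\right) - 761562} = \frac{1}{-761567 + 42632 i \sqrt{146}}$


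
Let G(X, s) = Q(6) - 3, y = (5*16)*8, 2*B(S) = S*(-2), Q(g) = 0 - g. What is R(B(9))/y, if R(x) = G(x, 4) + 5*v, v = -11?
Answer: -1/10 ≈ -0.10000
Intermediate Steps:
Q(g) = -g
B(S) = -S (B(S) = (S*(-2))/2 = (-2*S)/2 = -S)
y = 640 (y = 80*8 = 640)
G(X, s) = -9 (G(X, s) = -1*6 - 3 = -6 - 3 = -9)
R(x) = -64 (R(x) = -9 + 5*(-11) = -9 - 55 = -64)
R(B(9))/y = -64/640 = -64*1/640 = -1/10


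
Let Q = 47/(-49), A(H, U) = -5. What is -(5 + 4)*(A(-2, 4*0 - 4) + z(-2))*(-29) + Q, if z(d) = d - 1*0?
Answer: -89570/49 ≈ -1828.0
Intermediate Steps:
z(d) = d (z(d) = d + 0 = d)
Q = -47/49 (Q = 47*(-1/49) = -47/49 ≈ -0.95918)
-(5 + 4)*(A(-2, 4*0 - 4) + z(-2))*(-29) + Q = -(5 + 4)*(-5 - 2)*(-29) - 47/49 = -9*(-7)*(-29) - 47/49 = -1*(-63)*(-29) - 47/49 = 63*(-29) - 47/49 = -1827 - 47/49 = -89570/49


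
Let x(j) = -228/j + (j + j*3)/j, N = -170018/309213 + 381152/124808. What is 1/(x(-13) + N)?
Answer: 62712416169/1507764977242 ≈ 0.041593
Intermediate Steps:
N = 12079693354/4824032013 (N = -170018*1/309213 + 381152*(1/124808) = -170018/309213 + 47644/15601 = 12079693354/4824032013 ≈ 2.5041)
x(j) = 4 - 228/j (x(j) = -228/j + (j + 3*j)/j = -228/j + (4*j)/j = -228/j + 4 = 4 - 228/j)
1/(x(-13) + N) = 1/((4 - 228/(-13)) + 12079693354/4824032013) = 1/((4 - 228*(-1/13)) + 12079693354/4824032013) = 1/((4 + 228/13) + 12079693354/4824032013) = 1/(280/13 + 12079693354/4824032013) = 1/(1507764977242/62712416169) = 62712416169/1507764977242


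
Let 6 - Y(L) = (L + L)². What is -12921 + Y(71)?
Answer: -33079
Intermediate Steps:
Y(L) = 6 - 4*L² (Y(L) = 6 - (L + L)² = 6 - (2*L)² = 6 - 4*L²)
-12921 + Y(71) = -12921 + (6 - 4*71²) = -12921 + (6 - 4*5041) = -12921 + (6 - 20164) = -12921 - 20158 = -33079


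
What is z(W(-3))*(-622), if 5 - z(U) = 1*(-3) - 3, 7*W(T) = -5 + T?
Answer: -6842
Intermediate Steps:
W(T) = -5/7 + T/7 (W(T) = (-5 + T)/7 = -5/7 + T/7)
z(U) = 11 (z(U) = 5 - (1*(-3) - 3) = 5 - (-3 - 3) = 5 - 1*(-6) = 5 + 6 = 11)
z(W(-3))*(-622) = 11*(-622) = -6842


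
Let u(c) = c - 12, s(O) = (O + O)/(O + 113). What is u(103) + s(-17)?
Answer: 4351/48 ≈ 90.646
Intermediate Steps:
s(O) = 2*O/(113 + O) (s(O) = (2*O)/(113 + O) = 2*O/(113 + O))
u(c) = -12 + c
u(103) + s(-17) = (-12 + 103) + 2*(-17)/(113 - 17) = 91 + 2*(-17)/96 = 91 + 2*(-17)*(1/96) = 91 - 17/48 = 4351/48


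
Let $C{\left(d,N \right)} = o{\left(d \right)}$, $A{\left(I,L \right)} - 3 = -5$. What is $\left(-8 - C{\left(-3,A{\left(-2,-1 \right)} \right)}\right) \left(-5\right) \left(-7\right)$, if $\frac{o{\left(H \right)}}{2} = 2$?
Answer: $-420$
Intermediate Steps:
$o{\left(H \right)} = 4$ ($o{\left(H \right)} = 2 \cdot 2 = 4$)
$A{\left(I,L \right)} = -2$ ($A{\left(I,L \right)} = 3 - 5 = -2$)
$C{\left(d,N \right)} = 4$
$\left(-8 - C{\left(-3,A{\left(-2,-1 \right)} \right)}\right) \left(-5\right) \left(-7\right) = \left(-8 - 4\right) \left(-5\right) \left(-7\right) = \left(-12\right) \left(-5\right) \left(-7\right) = 60 \left(-7\right) = -420$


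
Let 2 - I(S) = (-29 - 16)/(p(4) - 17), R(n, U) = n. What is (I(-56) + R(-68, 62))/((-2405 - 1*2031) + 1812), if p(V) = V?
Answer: 903/34112 ≈ 0.026472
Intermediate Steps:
I(S) = -19/13 (I(S) = 2 - (-29 - 16)/(4 - 17) = 2 - (-45)/(-13) = 2 - (-45)*(-1)/13 = 2 - 1*45/13 = 2 - 45/13 = -19/13)
(I(-56) + R(-68, 62))/((-2405 - 1*2031) + 1812) = (-19/13 - 68)/((-2405 - 1*2031) + 1812) = -903/(13*((-2405 - 2031) + 1812)) = -903/(13*(-4436 + 1812)) = -903/13/(-2624) = -903/13*(-1/2624) = 903/34112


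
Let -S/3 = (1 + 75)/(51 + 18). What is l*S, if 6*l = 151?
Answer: -5738/69 ≈ -83.159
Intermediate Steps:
l = 151/6 (l = (⅙)*151 = 151/6 ≈ 25.167)
S = -76/23 (S = -3*(1 + 75)/(51 + 18) = -228/69 = -3*76/69 = -76/23 ≈ -3.3043)
l*S = (151/6)*(-76/23) = -5738/69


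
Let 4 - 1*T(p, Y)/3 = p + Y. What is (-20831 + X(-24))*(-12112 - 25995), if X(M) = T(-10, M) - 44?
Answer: 791139427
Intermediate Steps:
T(p, Y) = 12 - 3*Y - 3*p (T(p, Y) = 12 - 3*(p + Y) = 12 - 3*(Y + p) = 12 + (-3*Y - 3*p) = 12 - 3*Y - 3*p)
X(M) = -2 - 3*M (X(M) = (12 - 3*M - 3*(-10)) - 44 = (12 - 3*M + 30) - 44 = (42 - 3*M) - 44 = -2 - 3*M)
(-20831 + X(-24))*(-12112 - 25995) = (-20831 + (-2 - 3*(-24)))*(-12112 - 25995) = (-20831 + (-2 + 72))*(-38107) = (-20831 + 70)*(-38107) = -20761*(-38107) = 791139427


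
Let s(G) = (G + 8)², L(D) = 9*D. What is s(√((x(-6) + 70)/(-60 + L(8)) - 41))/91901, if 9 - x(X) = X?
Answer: (48 + I*√1221)²/3308436 ≈ 0.00032734 + 0.0010139*I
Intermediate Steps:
x(X) = 9 - X
s(G) = (8 + G)²
s(√((x(-6) + 70)/(-60 + L(8)) - 41))/91901 = (8 + √(((9 - 1*(-6)) + 70)/(-60 + 9*8) - 41))²/91901 = (8 + √(((9 + 6) + 70)/(-60 + 72) - 41))²*(1/91901) = (8 + √((15 + 70)/12 - 41))²*(1/91901) = (8 + √(85*(1/12) - 41))²*(1/91901) = (8 + √(85/12 - 41))²*(1/91901) = (8 + √(-407/12))²*(1/91901) = (8 + I*√1221/6)²*(1/91901) = (8 + I*√1221/6)²/91901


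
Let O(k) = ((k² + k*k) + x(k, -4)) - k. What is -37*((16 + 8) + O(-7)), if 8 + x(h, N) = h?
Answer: -4218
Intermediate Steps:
x(h, N) = -8 + h
O(k) = -8 + 2*k² (O(k) = ((k² + k*k) + (-8 + k)) - k = ((k² + k²) + (-8 + k)) - k = (2*k² + (-8 + k)) - k = (-8 + k + 2*k²) - k = -8 + 2*k²)
-37*((16 + 8) + O(-7)) = -37*((16 + 8) + (-8 + 2*(-7)²)) = -37*(24 + (-8 + 2*49)) = -37*(24 + (-8 + 98)) = -37*(24 + 90) = -37*114 = -4218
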